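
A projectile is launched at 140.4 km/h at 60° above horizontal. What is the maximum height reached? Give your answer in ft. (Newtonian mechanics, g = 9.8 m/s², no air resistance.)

v₀ = 140.4 km/h × 0.2777777777777778 = 39.0 m/s
H = v₀² × sin²(θ) / (2g) = 39.0² × sin(60°)² / (2 × 9.8) = 1521.0 × 0.75 / 19.6 = 58.2015 m
H = 58.2015 m / 0.3048 = 190.9 ft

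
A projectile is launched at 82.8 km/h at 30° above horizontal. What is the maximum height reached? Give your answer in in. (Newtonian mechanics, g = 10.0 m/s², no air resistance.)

v₀ = 82.8 km/h × 0.2777777777777778 = 23.0 m/s
H = v₀² × sin²(θ) / (2g) = 23.0² × sin(30°)² / (2 × 10.0) = 529.0 × 0.25 / 20.0 = 6.6125 m
H = 6.6125 m / 0.0254 = 260.3 in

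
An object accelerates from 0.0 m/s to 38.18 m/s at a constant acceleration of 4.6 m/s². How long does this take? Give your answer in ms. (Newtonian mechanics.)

t = (v - v₀) / a = (38.18 - 0.0) / 4.6 = 8.3 s
t = 8.3 s / 0.001 = 8300 ms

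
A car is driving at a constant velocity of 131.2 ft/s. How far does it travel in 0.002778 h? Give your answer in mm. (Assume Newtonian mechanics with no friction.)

v = 131.2 ft/s × 0.3048 = 39.9898 m/s
t = 0.002778 h × 3600.0 = 10.0008 s
d = v × t = 39.9898 × 10.0008 = 399.93 m
d = 399.93 m / 0.001 = 399900 mm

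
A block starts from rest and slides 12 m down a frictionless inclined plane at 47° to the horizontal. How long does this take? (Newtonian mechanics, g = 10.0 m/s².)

a = g sin(θ) = 10.0 × sin(47°) = 7.3135 m/s²
t = √(2d/a) = √(2 × 12 / 7.3135) = 1.81 s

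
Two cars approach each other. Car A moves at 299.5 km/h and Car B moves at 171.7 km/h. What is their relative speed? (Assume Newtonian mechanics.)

v_rel = v_A + v_B = 299.5 + 171.7 = 471.2 km/h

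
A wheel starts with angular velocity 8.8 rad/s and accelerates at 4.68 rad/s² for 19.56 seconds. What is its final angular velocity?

ω = ω₀ + αt = 8.8 + 4.68 × 19.56 = 100.34 rad/s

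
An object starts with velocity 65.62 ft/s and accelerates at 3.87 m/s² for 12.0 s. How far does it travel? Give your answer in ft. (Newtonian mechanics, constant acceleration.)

v₀ = 65.62 ft/s × 0.3048 = 20.001 m/s
d = v₀ × t + ½ × a × t² = 20.001 × 12.0 + 0.5 × 3.87 × 12.0² = 518.652 m
d = 518.652 m / 0.3048 = 1702 ft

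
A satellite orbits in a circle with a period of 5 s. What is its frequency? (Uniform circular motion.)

f = 1/T = 1/5 = 0.2 Hz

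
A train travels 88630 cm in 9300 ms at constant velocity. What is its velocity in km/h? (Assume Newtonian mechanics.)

d = 88630 cm × 0.01 = 886.3 m
t = 9300 ms × 0.001 = 9.3 s
v = d / t = 886.3 / 9.3 = 95.3011 m/s
v = 95.3011 m/s / 0.2777777777777778 = 343.1 km/h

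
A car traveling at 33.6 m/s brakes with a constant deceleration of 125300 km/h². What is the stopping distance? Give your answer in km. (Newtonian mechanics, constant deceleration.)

a = 125300 km/h² × 7.716049382716049e-05 = 9.66821 m/s²
d = v₀² / (2a) = 33.6² / (2 × 9.66821) = 1128.96 / 19.3364 = 58.3852 m
d = 58.3852 m / 1000.0 = 0.05839 km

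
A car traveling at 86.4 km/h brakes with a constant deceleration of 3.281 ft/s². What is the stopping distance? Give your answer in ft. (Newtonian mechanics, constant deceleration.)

v₀ = 86.4 km/h × 0.2777777777777778 = 24.0 m/s
a = 3.281 ft/s² × 0.3048 = 1.00005 m/s²
d = v₀² / (2a) = 24.0² / (2 × 1.00005) = 576.0 / 2.0001 = 287.986 m
d = 287.986 m / 0.3048 = 944.8 ft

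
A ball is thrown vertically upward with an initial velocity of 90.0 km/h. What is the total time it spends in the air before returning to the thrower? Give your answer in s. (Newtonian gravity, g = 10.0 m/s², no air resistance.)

v₀ = 90.0 km/h × 0.2777777777777778 = 25.0 m/s
t_total = 2 × v₀ / g = 2 × 25.0 / 10.0 = 5.0 s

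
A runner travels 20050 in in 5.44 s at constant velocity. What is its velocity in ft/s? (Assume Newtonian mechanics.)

d = 20050 in × 0.0254 = 509.27 m
v = d / t = 509.27 / 5.44 = 93.6158 m/s
v = 93.6158 m/s / 0.3048 = 307.1 ft/s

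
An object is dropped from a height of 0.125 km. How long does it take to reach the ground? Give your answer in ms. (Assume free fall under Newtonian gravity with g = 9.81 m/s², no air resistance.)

h = 0.125 km × 1000.0 = 125.0 m
t = √(2h/g) = √(2 × 125.0 / 9.81) = 5.04819 s
t = 5.04819 s / 0.001 = 5048 ms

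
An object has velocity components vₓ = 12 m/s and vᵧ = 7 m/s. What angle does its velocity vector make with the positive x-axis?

θ = arctan(vᵧ/vₓ) = arctan(7/12) = 30.26°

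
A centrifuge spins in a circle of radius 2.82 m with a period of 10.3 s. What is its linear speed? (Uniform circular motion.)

v = 2πr/T = 2π×2.82/10.3 = 1.72 m/s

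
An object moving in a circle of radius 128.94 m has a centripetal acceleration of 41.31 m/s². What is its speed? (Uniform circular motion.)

v = √(a_c × r) = √(41.31 × 128.94) = 72.98 m/s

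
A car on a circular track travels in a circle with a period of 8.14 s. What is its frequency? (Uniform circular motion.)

f = 1/T = 1/8.14 = 0.1229 Hz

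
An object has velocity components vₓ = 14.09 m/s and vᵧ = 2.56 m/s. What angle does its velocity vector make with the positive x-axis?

θ = arctan(vᵧ/vₓ) = arctan(2.56/14.09) = 10.3°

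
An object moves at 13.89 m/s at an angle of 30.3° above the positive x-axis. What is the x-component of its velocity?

vₓ = v cos(θ) = 13.89 × cos(30.3°) = 11.99 m/s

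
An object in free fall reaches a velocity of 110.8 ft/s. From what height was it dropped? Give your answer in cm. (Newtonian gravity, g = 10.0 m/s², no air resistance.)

v = 110.8 ft/s × 0.3048 = 33.7718 m/s
h = v² / (2g) = 33.7718² / (2 × 10.0) = 57.0267 m
h = 57.0267 m / 0.01 = 5703 cm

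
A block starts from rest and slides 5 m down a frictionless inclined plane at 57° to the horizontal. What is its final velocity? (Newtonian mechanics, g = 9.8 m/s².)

a = g sin(θ) = 9.8 × sin(57°) = 8.219 m/s²
v = √(2ad) = √(2 × 8.219 × 5) = 9.07 m/s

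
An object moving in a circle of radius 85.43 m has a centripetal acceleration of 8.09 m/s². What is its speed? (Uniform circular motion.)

v = √(a_c × r) = √(8.09 × 85.43) = 26.29 m/s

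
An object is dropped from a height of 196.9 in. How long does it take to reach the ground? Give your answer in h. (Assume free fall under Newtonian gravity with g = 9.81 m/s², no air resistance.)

h = 196.9 in × 0.0254 = 5.00126 m
t = √(2h/g) = √(2 × 5.00126 / 9.81) = 1.00976 s
t = 1.00976 s / 3600.0 = 0.0002805 h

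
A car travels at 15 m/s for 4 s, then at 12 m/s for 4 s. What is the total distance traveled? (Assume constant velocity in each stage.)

d₁ = v₁t₁ = 15 × 4 = 60 m
d₂ = v₂t₂ = 12 × 4 = 48 m
d_total = 60 + 48 = 108 m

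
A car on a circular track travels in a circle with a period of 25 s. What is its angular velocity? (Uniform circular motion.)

ω = 2π/T = 2π/25 = 0.2513 rad/s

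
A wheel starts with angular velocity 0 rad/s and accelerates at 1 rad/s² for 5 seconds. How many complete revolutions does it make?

θ = ω₀t + ½αt² = 0×5 + ½×1×5² = 12.5 rad
Total revolutions = θ/(2π) = 12.5/(2π) = 1.99
Complete revolutions = ⌊1.99⌋ = 1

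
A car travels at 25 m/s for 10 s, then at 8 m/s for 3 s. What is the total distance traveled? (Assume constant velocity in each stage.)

d₁ = v₁t₁ = 25 × 10 = 250 m
d₂ = v₂t₂ = 8 × 3 = 24 m
d_total = 250 + 24 = 274 m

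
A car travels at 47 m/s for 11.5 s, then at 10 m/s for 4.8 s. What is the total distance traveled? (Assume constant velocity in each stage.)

d₁ = v₁t₁ = 47 × 11.5 = 540.5 m
d₂ = v₂t₂ = 10 × 4.8 = 48.0 m
d_total = 540.5 + 48.0 = 588.5 m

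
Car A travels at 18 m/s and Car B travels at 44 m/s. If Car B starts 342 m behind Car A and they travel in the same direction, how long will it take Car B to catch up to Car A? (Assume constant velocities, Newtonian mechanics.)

Relative speed: v_rel = 44 - 18 = 26 m/s
Time to catch: t = d₀/v_rel = 342/26 = 13.15 s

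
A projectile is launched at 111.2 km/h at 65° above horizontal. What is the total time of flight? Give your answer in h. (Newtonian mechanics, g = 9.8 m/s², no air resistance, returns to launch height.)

v₀ = 111.2 km/h × 0.2777777777777778 = 30.8889 m/s
T = 2 × v₀ × sin(θ) / g = 2 × 30.8889 × sin(65°) / 9.8 = 2 × 30.8889 × 0.906308 / 9.8 = 5.71324 s
T = 5.71324 s / 3600.0 = 0.001587 h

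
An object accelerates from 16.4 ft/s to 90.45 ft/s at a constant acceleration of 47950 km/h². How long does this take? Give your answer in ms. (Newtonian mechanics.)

v₀ = 16.4 ft/s × 0.3048 = 4.99872 m/s
v = 90.45 ft/s × 0.3048 = 27.5692 m/s
a = 47950 km/h² × 7.716049382716049e-05 = 3.69985 m/s²
t = (v - v₀) / a = (27.5692 - 4.99872) / 3.69985 = 6.10038 s
t = 6.10038 s / 0.001 = 6100 ms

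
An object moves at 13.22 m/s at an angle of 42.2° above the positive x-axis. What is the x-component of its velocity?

vₓ = v cos(θ) = 13.22 × cos(42.2°) = 9.79 m/s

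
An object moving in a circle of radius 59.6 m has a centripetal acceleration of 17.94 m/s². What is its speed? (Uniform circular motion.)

v = √(a_c × r) = √(17.94 × 59.6) = 32.7 m/s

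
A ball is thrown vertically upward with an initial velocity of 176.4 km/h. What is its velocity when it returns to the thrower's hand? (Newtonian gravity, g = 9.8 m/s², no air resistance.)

By conservation of energy (no air resistance), the ball returns to the throw height with the same speed as launch, but directed downward.
|v_ground| = v₀ = 176.4 km/h
v_ground = 176.4 km/h (downward)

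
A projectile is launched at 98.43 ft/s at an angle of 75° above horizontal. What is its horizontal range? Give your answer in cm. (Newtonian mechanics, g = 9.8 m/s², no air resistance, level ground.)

v₀ = 98.43 ft/s × 0.3048 = 30.0015 m/s
R = v₀² × sin(2θ) / g = 30.0015² × sin(2 × 75°) / 9.8 = 900.09 × 0.5 / 9.8 = 45.923 m
R = 45.923 m / 0.01 = 4592 cm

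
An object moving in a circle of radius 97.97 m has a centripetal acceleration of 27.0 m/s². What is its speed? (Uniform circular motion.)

v = √(a_c × r) = √(27.0 × 97.97) = 51.43 m/s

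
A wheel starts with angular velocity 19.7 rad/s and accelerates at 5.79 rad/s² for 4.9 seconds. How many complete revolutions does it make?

θ = ω₀t + ½αt² = 19.7×4.9 + ½×5.79×4.9² = 166.03895 rad
Total revolutions = θ/(2π) = 166.03895/(2π) = 26.43
Complete revolutions = ⌊26.43⌋ = 26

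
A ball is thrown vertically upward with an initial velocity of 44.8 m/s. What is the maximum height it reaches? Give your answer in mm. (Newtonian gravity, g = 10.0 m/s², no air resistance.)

h_max = v₀² / (2g) = 44.8² / (2 × 10.0) = 2007.04 / 20.0 = 100.352 m
h_max = 100.352 m / 0.001 = 100400 mm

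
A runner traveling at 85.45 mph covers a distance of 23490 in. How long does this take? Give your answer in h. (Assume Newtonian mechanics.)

d = 23490 in × 0.0254 = 596.646 m
v = 85.45 mph × 0.44704 = 38.1996 m/s
t = d / v = 596.646 / 38.1996 = 15.6192 s
t = 15.6192 s / 3600.0 = 0.004339 h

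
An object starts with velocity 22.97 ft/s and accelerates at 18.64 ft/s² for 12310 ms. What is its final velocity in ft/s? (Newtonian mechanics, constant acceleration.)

v₀ = 22.97 ft/s × 0.3048 = 7.00126 m/s
a = 18.64 ft/s² × 0.3048 = 5.68147 m/s²
t = 12310 ms × 0.001 = 12.31 s
v = v₀ + a × t = 7.00126 + 5.68147 × 12.31 = 76.9402 m/s
v = 76.9402 m/s / 0.3048 = 252.4 ft/s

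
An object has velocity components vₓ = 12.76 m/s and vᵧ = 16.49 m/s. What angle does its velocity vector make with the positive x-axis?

θ = arctan(vᵧ/vₓ) = arctan(16.49/12.76) = 52.27°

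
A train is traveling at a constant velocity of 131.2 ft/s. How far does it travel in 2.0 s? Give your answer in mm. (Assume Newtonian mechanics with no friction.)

v = 131.2 ft/s × 0.3048 = 39.9898 m/s
d = v × t = 39.9898 × 2.0 = 79.9796 m
d = 79.9796 m / 0.001 = 79980 mm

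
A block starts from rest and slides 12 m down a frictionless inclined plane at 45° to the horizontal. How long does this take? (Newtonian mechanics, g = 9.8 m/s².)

a = g sin(θ) = 9.8 × sin(45°) = 6.9296 m/s²
t = √(2d/a) = √(2 × 12 / 6.9296) = 1.86 s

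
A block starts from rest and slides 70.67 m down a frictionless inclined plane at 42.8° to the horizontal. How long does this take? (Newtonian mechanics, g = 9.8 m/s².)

a = g sin(θ) = 9.8 × sin(42.8°) = 6.6585 m/s²
t = √(2d/a) = √(2 × 70.67 / 6.6585) = 4.61 s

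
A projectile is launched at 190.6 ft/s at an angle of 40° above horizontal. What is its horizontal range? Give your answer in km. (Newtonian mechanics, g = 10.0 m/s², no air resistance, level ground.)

v₀ = 190.6 ft/s × 0.3048 = 58.0949 m/s
R = v₀² × sin(2θ) / g = 58.0949² × sin(2 × 40°) / 10.0 = 3375.02 × 0.984808 / 10.0 = 332.375 m
R = 332.375 m / 1000.0 = 0.3324 km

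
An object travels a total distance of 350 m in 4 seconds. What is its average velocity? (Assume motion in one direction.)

v_avg = Δd / Δt = 350 / 4 = 87.5 m/s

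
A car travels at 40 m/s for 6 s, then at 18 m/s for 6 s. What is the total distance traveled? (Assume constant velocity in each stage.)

d₁ = v₁t₁ = 40 × 6 = 240 m
d₂ = v₂t₂ = 18 × 6 = 108 m
d_total = 240 + 108 = 348 m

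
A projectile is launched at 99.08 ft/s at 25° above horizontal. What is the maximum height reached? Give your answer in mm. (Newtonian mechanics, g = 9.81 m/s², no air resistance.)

v₀ = 99.08 ft/s × 0.3048 = 30.1996 m/s
H = v₀² × sin²(θ) / (2g) = 30.1996² × sin(25°)² / (2 × 9.81) = 912.016 × 0.178606 / 19.62 = 8.30232 m
H = 8.30232 m / 0.001 = 8302 mm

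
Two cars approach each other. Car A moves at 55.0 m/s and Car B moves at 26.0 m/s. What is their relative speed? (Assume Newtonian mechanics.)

v_rel = v_A + v_B = 55.0 + 26.0 = 81.0 m/s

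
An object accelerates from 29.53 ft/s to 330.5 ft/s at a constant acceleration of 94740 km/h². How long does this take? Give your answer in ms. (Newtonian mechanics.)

v₀ = 29.53 ft/s × 0.3048 = 9.00074 m/s
v = 330.5 ft/s × 0.3048 = 100.736 m/s
a = 94740 km/h² × 7.716049382716049e-05 = 7.31019 m/s²
t = (v - v₀) / a = (100.736 - 9.00074) / 7.31019 = 12.549 s
t = 12.549 s / 0.001 = 12550 ms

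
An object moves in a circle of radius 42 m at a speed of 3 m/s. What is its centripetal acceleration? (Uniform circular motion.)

a_c = v²/r = 3²/42 = 9/42 = 0.21 m/s²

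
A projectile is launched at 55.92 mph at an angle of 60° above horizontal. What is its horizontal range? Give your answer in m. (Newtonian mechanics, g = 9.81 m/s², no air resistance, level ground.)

v₀ = 55.92 mph × 0.44704 = 24.9985 m/s
R = v₀² × sin(2θ) / g = 24.9985² × sin(2 × 60°) / 9.81 = 624.925 × 0.866025 / 9.81 = 55.17 m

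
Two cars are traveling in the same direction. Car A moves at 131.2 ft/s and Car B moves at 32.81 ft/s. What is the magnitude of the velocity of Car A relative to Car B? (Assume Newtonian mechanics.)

v_rel = |v_A - v_B| = |131.2 - 32.81| = 98.39 ft/s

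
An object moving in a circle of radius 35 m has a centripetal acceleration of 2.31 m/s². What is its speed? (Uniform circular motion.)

v = √(a_c × r) = √(2.31 × 35) = 8.99 m/s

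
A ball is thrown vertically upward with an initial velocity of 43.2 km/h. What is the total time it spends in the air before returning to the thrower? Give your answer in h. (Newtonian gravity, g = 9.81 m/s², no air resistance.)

v₀ = 43.2 km/h × 0.2777777777777778 = 12.0 m/s
t_total = 2 × v₀ / g = 2 × 12.0 / 9.81 = 2.44648 s
t_total = 2.44648 s / 3600.0 = 0.0006796 h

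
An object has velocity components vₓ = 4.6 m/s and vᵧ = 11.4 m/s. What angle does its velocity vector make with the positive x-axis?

θ = arctan(vᵧ/vₓ) = arctan(11.4/4.6) = 68.03°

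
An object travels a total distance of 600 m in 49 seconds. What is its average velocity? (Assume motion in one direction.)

v_avg = Δd / Δt = 600 / 49 = 12.24 m/s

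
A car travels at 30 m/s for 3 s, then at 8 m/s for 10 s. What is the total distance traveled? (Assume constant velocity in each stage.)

d₁ = v₁t₁ = 30 × 3 = 90 m
d₂ = v₂t₂ = 8 × 10 = 80 m
d_total = 90 + 80 = 170 m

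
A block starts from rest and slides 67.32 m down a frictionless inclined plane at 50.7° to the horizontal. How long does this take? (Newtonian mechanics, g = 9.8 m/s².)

a = g sin(θ) = 9.8 × sin(50.7°) = 7.5836 m/s²
t = √(2d/a) = √(2 × 67.32 / 7.5836) = 4.21 s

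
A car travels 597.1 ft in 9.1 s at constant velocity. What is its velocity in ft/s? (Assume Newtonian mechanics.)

d = 597.1 ft × 0.3048 = 181.996 m
v = d / t = 181.996 / 9.1 = 19.9996 m/s
v = 19.9996 m/s / 0.3048 = 65.62 ft/s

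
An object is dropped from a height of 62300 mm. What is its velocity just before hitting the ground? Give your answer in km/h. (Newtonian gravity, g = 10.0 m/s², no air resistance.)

h = 62300 mm × 0.001 = 62.3 m
v = √(2gh) = √(2 × 10.0 × 62.3) = 35.2987 m/s
v = 35.2987 m/s / 0.2777777777777778 = 127.1 km/h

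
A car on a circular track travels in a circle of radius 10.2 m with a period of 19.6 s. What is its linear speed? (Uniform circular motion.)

v = 2πr/T = 2π×10.2/19.6 = 3.27 m/s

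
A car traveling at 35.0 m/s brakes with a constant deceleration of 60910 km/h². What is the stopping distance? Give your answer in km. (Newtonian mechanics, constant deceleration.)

a = 60910 km/h² × 7.716049382716049e-05 = 4.69985 m/s²
d = v₀² / (2a) = 35.0² / (2 × 4.69985) = 1225.0 / 9.3997 = 130.323 m
d = 130.323 m / 1000.0 = 0.1303 km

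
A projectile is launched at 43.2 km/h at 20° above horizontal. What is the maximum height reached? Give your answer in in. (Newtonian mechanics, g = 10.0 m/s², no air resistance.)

v₀ = 43.2 km/h × 0.2777777777777778 = 12.0 m/s
H = v₀² × sin²(θ) / (2g) = 12.0² × sin(20°)² / (2 × 10.0) = 144.0 × 0.116978 / 20.0 = 0.842242 m
H = 0.842242 m / 0.0254 = 33.16 in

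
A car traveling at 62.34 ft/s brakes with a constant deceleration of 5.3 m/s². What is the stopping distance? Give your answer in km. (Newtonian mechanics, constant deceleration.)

v₀ = 62.34 ft/s × 0.3048 = 19.0012 m/s
d = v₀² / (2a) = 19.0012² / (2 × 5.3) = 361.046 / 10.6 = 34.0609 m
d = 34.0609 m / 1000.0 = 0.03406 km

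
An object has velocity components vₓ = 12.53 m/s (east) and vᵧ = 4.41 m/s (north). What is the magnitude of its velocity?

|v| = √(vₓ² + vᵧ²) = √(12.53² + 4.41²) = √(176.449) = 13.28 m/s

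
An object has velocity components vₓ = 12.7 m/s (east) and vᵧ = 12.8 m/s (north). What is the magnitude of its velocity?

|v| = √(vₓ² + vᵧ²) = √(12.7² + 12.8²) = √(325.13) = 18.03 m/s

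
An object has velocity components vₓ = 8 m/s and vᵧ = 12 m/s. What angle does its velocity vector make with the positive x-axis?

θ = arctan(vᵧ/vₓ) = arctan(12/8) = 56.31°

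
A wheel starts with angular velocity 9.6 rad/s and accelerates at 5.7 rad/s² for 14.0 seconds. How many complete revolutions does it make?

θ = ω₀t + ½αt² = 9.6×14.0 + ½×5.7×14.0² = 693.0 rad
Total revolutions = θ/(2π) = 693.0/(2π) = 110.29
Complete revolutions = ⌊110.29⌋ = 110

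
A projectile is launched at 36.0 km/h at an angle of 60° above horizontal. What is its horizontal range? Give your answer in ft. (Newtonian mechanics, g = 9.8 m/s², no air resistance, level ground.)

v₀ = 36.0 km/h × 0.2777777777777778 = 10.0 m/s
R = v₀² × sin(2θ) / g = 10.0² × sin(2 × 60°) / 9.8 = 100.0 × 0.866025 / 9.8 = 8.83699 m
R = 8.83699 m / 0.3048 = 28.99 ft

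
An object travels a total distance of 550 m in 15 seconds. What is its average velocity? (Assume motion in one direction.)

v_avg = Δd / Δt = 550 / 15 = 36.67 m/s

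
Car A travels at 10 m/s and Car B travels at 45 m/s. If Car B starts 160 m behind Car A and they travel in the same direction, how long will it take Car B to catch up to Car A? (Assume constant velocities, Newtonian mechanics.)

Relative speed: v_rel = 45 - 10 = 35 m/s
Time to catch: t = d₀/v_rel = 160/35 = 4.57 s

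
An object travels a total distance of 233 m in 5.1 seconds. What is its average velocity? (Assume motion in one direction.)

v_avg = Δd / Δt = 233 / 5.1 = 45.69 m/s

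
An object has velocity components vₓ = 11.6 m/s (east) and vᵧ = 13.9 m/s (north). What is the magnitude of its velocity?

|v| = √(vₓ² + vᵧ²) = √(11.6² + 13.9²) = √(327.77) = 18.1 m/s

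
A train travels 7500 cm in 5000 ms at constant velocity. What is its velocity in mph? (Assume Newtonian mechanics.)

d = 7500 cm × 0.01 = 75.0 m
t = 5000 ms × 0.001 = 5.0 s
v = d / t = 75.0 / 5.0 = 15.0 m/s
v = 15.0 m/s / 0.44704 = 33.55 mph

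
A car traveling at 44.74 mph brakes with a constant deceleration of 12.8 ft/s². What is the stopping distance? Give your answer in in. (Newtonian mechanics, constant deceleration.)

v₀ = 44.74 mph × 0.44704 = 20.0006 m/s
a = 12.8 ft/s² × 0.3048 = 3.90144 m/s²
d = v₀² / (2a) = 20.0006² / (2 × 3.90144) = 400.024 / 7.80288 = 51.2662 m
d = 51.2662 m / 0.0254 = 2018 in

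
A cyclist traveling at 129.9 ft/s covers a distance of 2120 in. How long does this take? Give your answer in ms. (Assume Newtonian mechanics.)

d = 2120 in × 0.0254 = 53.848 m
v = 129.9 ft/s × 0.3048 = 39.5935 m/s
t = d / v = 53.848 / 39.5935 = 1.36002 s
t = 1.36002 s / 0.001 = 1360 ms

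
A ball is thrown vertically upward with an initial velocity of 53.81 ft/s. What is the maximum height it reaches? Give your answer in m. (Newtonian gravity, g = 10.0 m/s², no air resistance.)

v₀ = 53.81 ft/s × 0.3048 = 16.4013 m/s
h_max = v₀² / (2g) = 16.4013² / (2 × 10.0) = 269.003 / 20.0 = 13.45 m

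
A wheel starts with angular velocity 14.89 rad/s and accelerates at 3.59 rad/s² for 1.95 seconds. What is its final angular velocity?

ω = ω₀ + αt = 14.89 + 3.59 × 1.95 = 21.89 rad/s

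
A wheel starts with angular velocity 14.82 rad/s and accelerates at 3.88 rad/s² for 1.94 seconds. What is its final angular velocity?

ω = ω₀ + αt = 14.82 + 3.88 × 1.94 = 22.35 rad/s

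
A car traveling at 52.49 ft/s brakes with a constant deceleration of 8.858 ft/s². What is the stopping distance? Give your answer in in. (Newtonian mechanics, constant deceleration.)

v₀ = 52.49 ft/s × 0.3048 = 15.999 m/s
a = 8.858 ft/s² × 0.3048 = 2.69992 m/s²
d = v₀² / (2a) = 15.999² / (2 × 2.69992) = 255.968 / 5.39984 = 47.4029 m
d = 47.4029 m / 0.0254 = 1866 in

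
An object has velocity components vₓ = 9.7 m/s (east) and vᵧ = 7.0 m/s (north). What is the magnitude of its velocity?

|v| = √(vₓ² + vᵧ²) = √(9.7² + 7.0²) = √(143.09) = 11.96 m/s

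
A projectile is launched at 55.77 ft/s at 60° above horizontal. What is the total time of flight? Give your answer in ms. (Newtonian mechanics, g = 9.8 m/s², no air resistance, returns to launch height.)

v₀ = 55.77 ft/s × 0.3048 = 16.9987 m/s
T = 2 × v₀ × sin(θ) / g = 2 × 16.9987 × sin(60°) / 9.8 = 2 × 16.9987 × 0.866025 / 9.8 = 3.00435 s
T = 3.00435 s / 0.001 = 3004 ms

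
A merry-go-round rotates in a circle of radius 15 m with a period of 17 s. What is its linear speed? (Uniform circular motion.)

v = 2πr/T = 2π×15/17 = 5.54 m/s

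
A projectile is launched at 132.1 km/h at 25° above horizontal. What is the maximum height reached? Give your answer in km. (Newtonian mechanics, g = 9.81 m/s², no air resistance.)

v₀ = 132.1 km/h × 0.2777777777777778 = 36.6944 m/s
H = v₀² × sin²(θ) / (2g) = 36.6944² × sin(25°)² / (2 × 9.81) = 1346.48 × 0.178606 / 19.62 = 12.2574 m
H = 12.2574 m / 1000.0 = 0.01226 km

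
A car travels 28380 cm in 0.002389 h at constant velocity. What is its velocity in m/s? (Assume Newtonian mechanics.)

d = 28380 cm × 0.01 = 283.8 m
t = 0.002389 h × 3600.0 = 8.6004 s
v = d / t = 283.8 / 8.6004 = 33.0 m/s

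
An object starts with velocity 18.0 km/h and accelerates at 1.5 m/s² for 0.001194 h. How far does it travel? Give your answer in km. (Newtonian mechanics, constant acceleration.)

v₀ = 18.0 km/h × 0.2777777777777778 = 5.0 m/s
t = 0.001194 h × 3600.0 = 4.2984 s
d = v₀ × t + ½ × a × t² = 5.0 × 4.2984 + 0.5 × 1.5 × 4.2984² = 35.3492 m
d = 35.3492 m / 1000.0 = 0.03535 km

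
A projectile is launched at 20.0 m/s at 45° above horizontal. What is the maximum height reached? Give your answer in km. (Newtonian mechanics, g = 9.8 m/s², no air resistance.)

H = v₀² × sin²(θ) / (2g) = 20.0² × sin(45°)² / (2 × 9.8) = 400.0 × 0.5 / 19.6 = 10.2041 m
H = 10.2041 m / 1000.0 = 0.0102 km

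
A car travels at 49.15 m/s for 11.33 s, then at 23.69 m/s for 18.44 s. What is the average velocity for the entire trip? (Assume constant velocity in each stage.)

d₁ = v₁t₁ = 49.15 × 11.33 = 556.8695 m
d₂ = v₂t₂ = 23.69 × 18.44 = 436.8436 m
d_total = 993.7131 m, t_total = 29.77 s
v_avg = d_total/t_total = 993.7131/29.77 = 33.38 m/s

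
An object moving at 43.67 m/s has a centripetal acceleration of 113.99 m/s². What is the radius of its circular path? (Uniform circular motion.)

r = v²/a_c = 43.67²/113.99 = 16.73 m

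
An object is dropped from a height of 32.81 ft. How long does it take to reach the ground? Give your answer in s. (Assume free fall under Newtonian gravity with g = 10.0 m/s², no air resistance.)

h = 32.81 ft × 0.3048 = 10.0005 m
t = √(2h/g) = √(2 × 10.0005 / 10.0) = 1.414 s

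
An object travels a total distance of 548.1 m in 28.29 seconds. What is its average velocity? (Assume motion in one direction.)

v_avg = Δd / Δt = 548.1 / 28.29 = 19.37 m/s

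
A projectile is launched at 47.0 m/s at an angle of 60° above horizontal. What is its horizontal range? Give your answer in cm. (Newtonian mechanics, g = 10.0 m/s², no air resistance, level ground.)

R = v₀² × sin(2θ) / g = 47.0² × sin(2 × 60°) / 10.0 = 2209.0 × 0.866025 / 10.0 = 191.305 m
R = 191.305 m / 0.01 = 19130 cm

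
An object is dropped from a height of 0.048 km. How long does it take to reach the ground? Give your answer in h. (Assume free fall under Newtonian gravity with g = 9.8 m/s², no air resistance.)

h = 0.048 km × 1000.0 = 48.0 m
t = √(2h/g) = √(2 × 48.0 / 9.8) = 3.12984 s
t = 3.12984 s / 3600.0 = 0.0008694 h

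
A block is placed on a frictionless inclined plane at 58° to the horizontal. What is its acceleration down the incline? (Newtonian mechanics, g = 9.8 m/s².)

a = g sin(θ) = 9.8 × sin(58°) = 9.8 × 0.848 = 8.31 m/s²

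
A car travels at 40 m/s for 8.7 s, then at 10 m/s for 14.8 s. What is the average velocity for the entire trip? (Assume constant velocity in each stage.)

d₁ = v₁t₁ = 40 × 8.7 = 348.0 m
d₂ = v₂t₂ = 10 × 14.8 = 148.0 m
d_total = 496.0 m, t_total = 23.5 s
v_avg = d_total/t_total = 496.0/23.5 = 21.11 m/s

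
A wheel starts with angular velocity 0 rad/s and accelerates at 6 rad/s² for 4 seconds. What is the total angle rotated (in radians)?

θ = ω₀t + ½αt² = 0×4 + ½×6×4² = 48.0 rad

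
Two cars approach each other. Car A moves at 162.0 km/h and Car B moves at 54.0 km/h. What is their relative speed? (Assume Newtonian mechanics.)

v_rel = v_A + v_B = 162.0 + 54.0 = 216.0 km/h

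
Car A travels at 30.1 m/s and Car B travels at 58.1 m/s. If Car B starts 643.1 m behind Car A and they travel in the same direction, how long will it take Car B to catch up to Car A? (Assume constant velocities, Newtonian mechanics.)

Relative speed: v_rel = 58.1 - 30.1 = 28.0 m/s
Time to catch: t = d₀/v_rel = 643.1/28.0 = 22.97 s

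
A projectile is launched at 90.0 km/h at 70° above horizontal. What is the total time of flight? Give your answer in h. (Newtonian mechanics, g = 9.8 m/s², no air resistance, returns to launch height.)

v₀ = 90.0 km/h × 0.2777777777777778 = 25.0 m/s
T = 2 × v₀ × sin(θ) / g = 2 × 25.0 × sin(70°) / 9.8 = 2 × 25.0 × 0.939693 / 9.8 = 4.79435 s
T = 4.79435 s / 3600.0 = 0.001332 h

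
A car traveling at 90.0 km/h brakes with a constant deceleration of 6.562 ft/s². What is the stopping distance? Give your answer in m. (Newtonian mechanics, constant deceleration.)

v₀ = 90.0 km/h × 0.2777777777777778 = 25.0 m/s
a = 6.562 ft/s² × 0.3048 = 2.0001 m/s²
d = v₀² / (2a) = 25.0² / (2 × 2.0001) = 625.0 / 4.0002 = 156.2 m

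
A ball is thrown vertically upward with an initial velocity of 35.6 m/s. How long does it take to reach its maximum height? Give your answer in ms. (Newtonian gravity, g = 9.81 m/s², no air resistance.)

t_up = v₀ / g = 35.6 / 9.81 = 3.62895 s
t_up = 3.62895 s / 0.001 = 3629 ms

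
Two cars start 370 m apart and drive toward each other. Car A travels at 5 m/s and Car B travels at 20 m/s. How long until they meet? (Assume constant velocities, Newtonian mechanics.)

Combined speed: v_combined = 5 + 20 = 25 m/s
Time to meet: t = d/v_combined = 370/25 = 14.8 s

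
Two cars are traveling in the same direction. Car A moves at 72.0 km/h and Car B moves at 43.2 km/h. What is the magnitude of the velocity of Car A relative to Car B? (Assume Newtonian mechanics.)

v_rel = |v_A - v_B| = |72.0 - 43.2| = 28.8 km/h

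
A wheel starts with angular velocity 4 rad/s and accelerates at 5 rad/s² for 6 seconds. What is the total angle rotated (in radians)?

θ = ω₀t + ½αt² = 4×6 + ½×5×6² = 114.0 rad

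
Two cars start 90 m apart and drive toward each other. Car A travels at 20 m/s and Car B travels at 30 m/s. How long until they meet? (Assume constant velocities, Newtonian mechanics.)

Combined speed: v_combined = 20 + 30 = 50 m/s
Time to meet: t = d/v_combined = 90/50 = 1.8 s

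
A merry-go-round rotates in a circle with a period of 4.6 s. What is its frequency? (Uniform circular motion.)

f = 1/T = 1/4.6 = 0.2174 Hz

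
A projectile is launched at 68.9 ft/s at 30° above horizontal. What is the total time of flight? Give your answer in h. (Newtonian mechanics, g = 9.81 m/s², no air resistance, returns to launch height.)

v₀ = 68.9 ft/s × 0.3048 = 21.0007 m/s
T = 2 × v₀ × sin(θ) / g = 2 × 21.0007 × sin(30°) / 9.81 = 2 × 21.0007 × 0.5 / 9.81 = 2.14074 s
T = 2.14074 s / 3600.0 = 0.0005947 h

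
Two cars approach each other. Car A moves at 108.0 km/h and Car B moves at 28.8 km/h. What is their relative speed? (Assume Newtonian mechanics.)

v_rel = v_A + v_B = 108.0 + 28.8 = 136.8 km/h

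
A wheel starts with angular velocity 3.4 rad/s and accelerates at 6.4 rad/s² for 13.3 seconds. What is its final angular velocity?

ω = ω₀ + αt = 3.4 + 6.4 × 13.3 = 88.52 rad/s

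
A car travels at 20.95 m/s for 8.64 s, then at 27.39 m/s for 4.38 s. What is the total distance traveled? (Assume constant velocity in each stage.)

d₁ = v₁t₁ = 20.95 × 8.64 = 181.008 m
d₂ = v₂t₂ = 27.39 × 4.38 = 119.9682 m
d_total = 181.008 + 119.9682 = 300.98 m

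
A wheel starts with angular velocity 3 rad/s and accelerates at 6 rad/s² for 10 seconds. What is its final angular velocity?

ω = ω₀ + αt = 3 + 6 × 10 = 63 rad/s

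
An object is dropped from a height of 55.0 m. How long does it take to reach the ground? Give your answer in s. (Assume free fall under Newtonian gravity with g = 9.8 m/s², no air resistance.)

t = √(2h/g) = √(2 × 55.0 / 9.8) = 3.35 s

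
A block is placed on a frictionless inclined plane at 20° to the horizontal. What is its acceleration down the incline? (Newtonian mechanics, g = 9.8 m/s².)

a = g sin(θ) = 9.8 × sin(20°) = 9.8 × 0.342 = 3.35 m/s²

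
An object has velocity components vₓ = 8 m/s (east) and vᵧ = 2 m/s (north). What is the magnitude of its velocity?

|v| = √(vₓ² + vᵧ²) = √(8² + 2²) = √(68) = 8.25 m/s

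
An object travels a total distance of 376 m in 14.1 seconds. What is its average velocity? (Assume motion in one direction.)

v_avg = Δd / Δt = 376 / 14.1 = 26.67 m/s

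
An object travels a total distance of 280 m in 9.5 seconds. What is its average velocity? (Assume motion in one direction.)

v_avg = Δd / Δt = 280 / 9.5 = 29.47 m/s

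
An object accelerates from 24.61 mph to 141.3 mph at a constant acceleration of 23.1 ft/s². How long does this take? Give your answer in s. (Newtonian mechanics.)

v₀ = 24.61 mph × 0.44704 = 11.0017 m/s
v = 141.3 mph × 0.44704 = 63.1668 m/s
a = 23.1 ft/s² × 0.3048 = 7.04088 m/s²
t = (v - v₀) / a = (63.1668 - 11.0017) / 7.04088 = 7.409 s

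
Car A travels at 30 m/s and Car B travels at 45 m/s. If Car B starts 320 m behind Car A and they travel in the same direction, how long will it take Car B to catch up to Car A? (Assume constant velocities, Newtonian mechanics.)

Relative speed: v_rel = 45 - 30 = 15 m/s
Time to catch: t = d₀/v_rel = 320/15 = 21.33 s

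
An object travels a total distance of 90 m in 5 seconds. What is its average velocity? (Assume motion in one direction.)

v_avg = Δd / Δt = 90 / 5 = 18.0 m/s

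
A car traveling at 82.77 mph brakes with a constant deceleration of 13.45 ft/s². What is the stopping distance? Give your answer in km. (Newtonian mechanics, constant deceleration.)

v₀ = 82.77 mph × 0.44704 = 37.0015 m/s
a = 13.45 ft/s² × 0.3048 = 4.09956 m/s²
d = v₀² / (2a) = 37.0015² / (2 × 4.09956) = 1369.11 / 8.19912 = 166.983 m
d = 166.983 m / 1000.0 = 0.167 km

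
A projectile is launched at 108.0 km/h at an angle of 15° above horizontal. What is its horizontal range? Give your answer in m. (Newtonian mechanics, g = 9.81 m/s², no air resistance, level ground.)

v₀ = 108.0 km/h × 0.2777777777777778 = 30.0 m/s
R = v₀² × sin(2θ) / g = 30.0² × sin(2 × 15°) / 9.81 = 900.0 × 0.5 / 9.81 = 45.87 m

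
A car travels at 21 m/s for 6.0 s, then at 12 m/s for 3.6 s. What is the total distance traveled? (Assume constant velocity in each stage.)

d₁ = v₁t₁ = 21 × 6.0 = 126.0 m
d₂ = v₂t₂ = 12 × 3.6 = 43.2 m
d_total = 126.0 + 43.2 = 169.2 m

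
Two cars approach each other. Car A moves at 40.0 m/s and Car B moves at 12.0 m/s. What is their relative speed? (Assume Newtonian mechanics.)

v_rel = v_A + v_B = 40.0 + 12.0 = 52.0 m/s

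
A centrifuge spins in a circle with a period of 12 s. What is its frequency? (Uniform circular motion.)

f = 1/T = 1/12 = 0.0833 Hz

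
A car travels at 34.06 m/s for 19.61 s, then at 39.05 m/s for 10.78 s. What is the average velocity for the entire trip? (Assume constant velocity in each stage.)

d₁ = v₁t₁ = 34.06 × 19.61 = 667.9166 m
d₂ = v₂t₂ = 39.05 × 10.78 = 420.959 m
d_total = 1088.8756 m, t_total = 30.39 s
v_avg = d_total/t_total = 1088.8756/30.39 = 35.83 m/s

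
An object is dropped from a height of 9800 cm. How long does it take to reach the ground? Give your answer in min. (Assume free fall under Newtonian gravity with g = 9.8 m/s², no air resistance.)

h = 9800 cm × 0.01 = 98.0 m
t = √(2h/g) = √(2 × 98.0 / 9.8) = 4.47214 s
t = 4.47214 s / 60.0 = 0.07454 min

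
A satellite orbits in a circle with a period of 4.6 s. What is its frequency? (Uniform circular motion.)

f = 1/T = 1/4.6 = 0.2174 Hz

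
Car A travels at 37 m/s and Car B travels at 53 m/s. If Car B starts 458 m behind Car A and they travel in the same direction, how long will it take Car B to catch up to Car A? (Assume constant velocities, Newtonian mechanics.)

Relative speed: v_rel = 53 - 37 = 16 m/s
Time to catch: t = d₀/v_rel = 458/16 = 28.62 s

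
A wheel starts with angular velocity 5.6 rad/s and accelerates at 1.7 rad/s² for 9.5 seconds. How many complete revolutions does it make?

θ = ω₀t + ½αt² = 5.6×9.5 + ½×1.7×9.5² = 129.9125 rad
Total revolutions = θ/(2π) = 129.9125/(2π) = 20.68
Complete revolutions = ⌊20.68⌋ = 20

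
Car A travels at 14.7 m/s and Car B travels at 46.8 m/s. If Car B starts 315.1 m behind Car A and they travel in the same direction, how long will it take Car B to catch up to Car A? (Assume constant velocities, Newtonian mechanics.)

Relative speed: v_rel = 46.8 - 14.7 = 32.1 m/s
Time to catch: t = d₀/v_rel = 315.1/32.1 = 9.82 s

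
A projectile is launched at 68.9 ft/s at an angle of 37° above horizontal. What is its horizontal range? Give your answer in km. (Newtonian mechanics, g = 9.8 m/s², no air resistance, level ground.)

v₀ = 68.9 ft/s × 0.3048 = 21.0007 m/s
R = v₀² × sin(2θ) / g = 21.0007² × sin(2 × 37°) / 9.8 = 441.029 × 0.961262 / 9.8 = 43.2596 m
R = 43.2596 m / 1000.0 = 0.04326 km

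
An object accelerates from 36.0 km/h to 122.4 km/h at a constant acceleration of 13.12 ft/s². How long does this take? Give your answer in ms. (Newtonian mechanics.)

v₀ = 36.0 km/h × 0.2777777777777778 = 10.0 m/s
v = 122.4 km/h × 0.2777777777777778 = 34.0 m/s
a = 13.12 ft/s² × 0.3048 = 3.99898 m/s²
t = (v - v₀) / a = (34.0 - 10.0) / 3.99898 = 6.00153 s
t = 6.00153 s / 0.001 = 6002 ms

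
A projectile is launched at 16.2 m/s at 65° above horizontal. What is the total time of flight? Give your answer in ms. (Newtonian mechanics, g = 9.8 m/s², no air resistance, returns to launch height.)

T = 2 × v₀ × sin(θ) / g = 2 × 16.2 × sin(65°) / 9.8 = 2 × 16.2 × 0.906308 / 9.8 = 2.99637 s
T = 2.99637 s / 0.001 = 2996 ms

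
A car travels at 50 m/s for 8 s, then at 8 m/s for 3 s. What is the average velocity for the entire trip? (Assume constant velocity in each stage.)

d₁ = v₁t₁ = 50 × 8 = 400 m
d₂ = v₂t₂ = 8 × 3 = 24 m
d_total = 424 m, t_total = 11 s
v_avg = d_total/t_total = 424/11 = 38.55 m/s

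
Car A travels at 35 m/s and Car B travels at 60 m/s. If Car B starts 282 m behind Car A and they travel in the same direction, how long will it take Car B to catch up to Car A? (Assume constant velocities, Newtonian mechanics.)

Relative speed: v_rel = 60 - 35 = 25 m/s
Time to catch: t = d₀/v_rel = 282/25 = 11.28 s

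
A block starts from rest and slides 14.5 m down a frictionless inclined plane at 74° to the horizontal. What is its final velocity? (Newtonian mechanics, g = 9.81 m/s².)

a = g sin(θ) = 9.81 × sin(74°) = 9.43 m/s²
v = √(2ad) = √(2 × 9.43 × 14.5) = 16.54 m/s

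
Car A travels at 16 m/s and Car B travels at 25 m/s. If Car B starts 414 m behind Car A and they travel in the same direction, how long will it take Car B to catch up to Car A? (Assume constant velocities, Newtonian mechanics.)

Relative speed: v_rel = 25 - 16 = 9 m/s
Time to catch: t = d₀/v_rel = 414/9 = 46.0 s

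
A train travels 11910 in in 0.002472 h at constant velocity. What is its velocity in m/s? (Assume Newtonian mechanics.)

d = 11910 in × 0.0254 = 302.514 m
t = 0.002472 h × 3600.0 = 8.8992 s
v = d / t = 302.514 / 8.8992 = 33.99 m/s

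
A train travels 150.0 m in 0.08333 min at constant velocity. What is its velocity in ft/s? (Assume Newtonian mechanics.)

t = 0.08333 min × 60.0 = 4.9998 s
v = d / t = 150.0 / 4.9998 = 30.0012 m/s
v = 30.0012 m/s / 0.3048 = 98.43 ft/s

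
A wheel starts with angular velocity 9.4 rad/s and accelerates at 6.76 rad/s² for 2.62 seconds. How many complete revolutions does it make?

θ = ω₀t + ½αt² = 9.4×2.62 + ½×6.76×2.62² = 47.829672 rad
Total revolutions = θ/(2π) = 47.829672/(2π) = 7.61
Complete revolutions = ⌊7.61⌋ = 7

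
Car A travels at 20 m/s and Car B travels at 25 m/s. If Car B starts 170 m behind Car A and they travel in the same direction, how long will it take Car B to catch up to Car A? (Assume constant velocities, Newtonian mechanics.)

Relative speed: v_rel = 25 - 20 = 5 m/s
Time to catch: t = d₀/v_rel = 170/5 = 34.0 s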